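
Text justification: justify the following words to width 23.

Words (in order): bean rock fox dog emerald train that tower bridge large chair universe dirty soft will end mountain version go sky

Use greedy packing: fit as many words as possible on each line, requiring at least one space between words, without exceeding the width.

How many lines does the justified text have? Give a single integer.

Answer: 6

Derivation:
Line 1: ['bean', 'rock', 'fox', 'dog'] (min_width=17, slack=6)
Line 2: ['emerald', 'train', 'that'] (min_width=18, slack=5)
Line 3: ['tower', 'bridge', 'large'] (min_width=18, slack=5)
Line 4: ['chair', 'universe', 'dirty'] (min_width=20, slack=3)
Line 5: ['soft', 'will', 'end', 'mountain'] (min_width=22, slack=1)
Line 6: ['version', 'go', 'sky'] (min_width=14, slack=9)
Total lines: 6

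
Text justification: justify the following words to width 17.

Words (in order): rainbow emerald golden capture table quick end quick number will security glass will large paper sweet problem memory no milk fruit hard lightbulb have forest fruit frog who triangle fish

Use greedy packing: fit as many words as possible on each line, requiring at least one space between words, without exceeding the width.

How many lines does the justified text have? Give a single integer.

Line 1: ['rainbow', 'emerald'] (min_width=15, slack=2)
Line 2: ['golden', 'capture'] (min_width=14, slack=3)
Line 3: ['table', 'quick', 'end'] (min_width=15, slack=2)
Line 4: ['quick', 'number', 'will'] (min_width=17, slack=0)
Line 5: ['security', 'glass'] (min_width=14, slack=3)
Line 6: ['will', 'large', 'paper'] (min_width=16, slack=1)
Line 7: ['sweet', 'problem'] (min_width=13, slack=4)
Line 8: ['memory', 'no', 'milk'] (min_width=14, slack=3)
Line 9: ['fruit', 'hard'] (min_width=10, slack=7)
Line 10: ['lightbulb', 'have'] (min_width=14, slack=3)
Line 11: ['forest', 'fruit', 'frog'] (min_width=17, slack=0)
Line 12: ['who', 'triangle', 'fish'] (min_width=17, slack=0)
Total lines: 12

Answer: 12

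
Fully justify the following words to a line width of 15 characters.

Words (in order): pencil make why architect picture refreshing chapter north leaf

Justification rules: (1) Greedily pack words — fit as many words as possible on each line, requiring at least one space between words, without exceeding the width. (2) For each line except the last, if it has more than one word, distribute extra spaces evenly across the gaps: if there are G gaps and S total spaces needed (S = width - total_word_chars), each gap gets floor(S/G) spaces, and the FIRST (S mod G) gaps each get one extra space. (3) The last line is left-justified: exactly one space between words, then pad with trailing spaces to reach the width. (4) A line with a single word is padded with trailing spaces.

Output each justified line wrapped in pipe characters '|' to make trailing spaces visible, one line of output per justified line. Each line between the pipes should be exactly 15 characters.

Line 1: ['pencil', 'make', 'why'] (min_width=15, slack=0)
Line 2: ['architect'] (min_width=9, slack=6)
Line 3: ['picture'] (min_width=7, slack=8)
Line 4: ['refreshing'] (min_width=10, slack=5)
Line 5: ['chapter', 'north'] (min_width=13, slack=2)
Line 6: ['leaf'] (min_width=4, slack=11)

Answer: |pencil make why|
|architect      |
|picture        |
|refreshing     |
|chapter   north|
|leaf           |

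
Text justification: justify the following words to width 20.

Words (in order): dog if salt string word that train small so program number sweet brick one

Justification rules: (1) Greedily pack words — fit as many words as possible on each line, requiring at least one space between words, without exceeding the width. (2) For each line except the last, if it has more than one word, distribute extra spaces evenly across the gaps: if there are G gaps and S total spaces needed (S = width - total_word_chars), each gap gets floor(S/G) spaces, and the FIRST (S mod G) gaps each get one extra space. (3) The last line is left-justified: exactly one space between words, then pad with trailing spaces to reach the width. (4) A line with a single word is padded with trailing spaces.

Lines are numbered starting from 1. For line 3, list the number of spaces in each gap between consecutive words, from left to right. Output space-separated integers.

Line 1: ['dog', 'if', 'salt', 'string'] (min_width=18, slack=2)
Line 2: ['word', 'that', 'train'] (min_width=15, slack=5)
Line 3: ['small', 'so', 'program'] (min_width=16, slack=4)
Line 4: ['number', 'sweet', 'brick'] (min_width=18, slack=2)
Line 5: ['one'] (min_width=3, slack=17)

Answer: 3 3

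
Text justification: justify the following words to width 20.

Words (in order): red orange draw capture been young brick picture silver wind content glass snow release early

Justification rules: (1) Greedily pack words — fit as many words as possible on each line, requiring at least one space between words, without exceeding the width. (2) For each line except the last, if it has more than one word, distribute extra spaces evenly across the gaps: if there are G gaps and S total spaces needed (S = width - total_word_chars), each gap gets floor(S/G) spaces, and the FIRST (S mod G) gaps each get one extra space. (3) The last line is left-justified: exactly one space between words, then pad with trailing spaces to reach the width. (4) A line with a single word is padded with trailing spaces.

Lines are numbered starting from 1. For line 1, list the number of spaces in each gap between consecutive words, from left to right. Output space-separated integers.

Line 1: ['red', 'orange', 'draw'] (min_width=15, slack=5)
Line 2: ['capture', 'been', 'young'] (min_width=18, slack=2)
Line 3: ['brick', 'picture', 'silver'] (min_width=20, slack=0)
Line 4: ['wind', 'content', 'glass'] (min_width=18, slack=2)
Line 5: ['snow', 'release', 'early'] (min_width=18, slack=2)

Answer: 4 3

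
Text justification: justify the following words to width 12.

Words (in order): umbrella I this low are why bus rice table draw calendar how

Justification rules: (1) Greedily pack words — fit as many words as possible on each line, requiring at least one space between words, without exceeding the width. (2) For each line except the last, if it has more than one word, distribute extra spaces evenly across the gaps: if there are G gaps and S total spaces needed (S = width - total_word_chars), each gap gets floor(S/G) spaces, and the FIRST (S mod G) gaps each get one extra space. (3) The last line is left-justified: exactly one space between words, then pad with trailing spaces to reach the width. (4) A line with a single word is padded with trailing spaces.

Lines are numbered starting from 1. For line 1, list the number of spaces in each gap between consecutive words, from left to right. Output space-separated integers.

Line 1: ['umbrella', 'I'] (min_width=10, slack=2)
Line 2: ['this', 'low', 'are'] (min_width=12, slack=0)
Line 3: ['why', 'bus', 'rice'] (min_width=12, slack=0)
Line 4: ['table', 'draw'] (min_width=10, slack=2)
Line 5: ['calendar', 'how'] (min_width=12, slack=0)

Answer: 3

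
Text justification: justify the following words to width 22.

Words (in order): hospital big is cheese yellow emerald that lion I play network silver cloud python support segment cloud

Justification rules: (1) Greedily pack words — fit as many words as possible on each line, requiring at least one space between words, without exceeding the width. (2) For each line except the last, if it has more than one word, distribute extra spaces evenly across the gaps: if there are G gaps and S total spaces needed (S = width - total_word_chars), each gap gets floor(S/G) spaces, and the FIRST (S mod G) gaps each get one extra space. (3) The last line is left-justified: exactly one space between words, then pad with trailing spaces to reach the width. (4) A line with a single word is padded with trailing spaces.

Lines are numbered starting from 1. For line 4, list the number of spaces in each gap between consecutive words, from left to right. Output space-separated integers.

Answer: 3 2

Derivation:
Line 1: ['hospital', 'big', 'is', 'cheese'] (min_width=22, slack=0)
Line 2: ['yellow', 'emerald', 'that'] (min_width=19, slack=3)
Line 3: ['lion', 'I', 'play', 'network'] (min_width=19, slack=3)
Line 4: ['silver', 'cloud', 'python'] (min_width=19, slack=3)
Line 5: ['support', 'segment', 'cloud'] (min_width=21, slack=1)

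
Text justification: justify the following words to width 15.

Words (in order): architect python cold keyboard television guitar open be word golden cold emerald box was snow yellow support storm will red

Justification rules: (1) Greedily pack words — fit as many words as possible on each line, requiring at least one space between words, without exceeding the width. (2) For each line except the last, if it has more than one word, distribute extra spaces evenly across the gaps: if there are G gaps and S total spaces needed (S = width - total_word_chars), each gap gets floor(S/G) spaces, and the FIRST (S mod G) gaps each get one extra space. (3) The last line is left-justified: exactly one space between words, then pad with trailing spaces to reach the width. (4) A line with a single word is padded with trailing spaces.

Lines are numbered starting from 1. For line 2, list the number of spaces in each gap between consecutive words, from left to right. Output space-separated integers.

Answer: 5

Derivation:
Line 1: ['architect'] (min_width=9, slack=6)
Line 2: ['python', 'cold'] (min_width=11, slack=4)
Line 3: ['keyboard'] (min_width=8, slack=7)
Line 4: ['television'] (min_width=10, slack=5)
Line 5: ['guitar', 'open', 'be'] (min_width=14, slack=1)
Line 6: ['word', 'golden'] (min_width=11, slack=4)
Line 7: ['cold', 'emerald'] (min_width=12, slack=3)
Line 8: ['box', 'was', 'snow'] (min_width=12, slack=3)
Line 9: ['yellow', 'support'] (min_width=14, slack=1)
Line 10: ['storm', 'will', 'red'] (min_width=14, slack=1)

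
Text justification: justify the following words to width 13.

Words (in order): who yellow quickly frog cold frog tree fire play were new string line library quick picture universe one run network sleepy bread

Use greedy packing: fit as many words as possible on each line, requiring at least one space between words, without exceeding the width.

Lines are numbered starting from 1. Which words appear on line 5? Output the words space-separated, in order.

Answer: play were new

Derivation:
Line 1: ['who', 'yellow'] (min_width=10, slack=3)
Line 2: ['quickly', 'frog'] (min_width=12, slack=1)
Line 3: ['cold', 'frog'] (min_width=9, slack=4)
Line 4: ['tree', 'fire'] (min_width=9, slack=4)
Line 5: ['play', 'were', 'new'] (min_width=13, slack=0)
Line 6: ['string', 'line'] (min_width=11, slack=2)
Line 7: ['library', 'quick'] (min_width=13, slack=0)
Line 8: ['picture'] (min_width=7, slack=6)
Line 9: ['universe', 'one'] (min_width=12, slack=1)
Line 10: ['run', 'network'] (min_width=11, slack=2)
Line 11: ['sleepy', 'bread'] (min_width=12, slack=1)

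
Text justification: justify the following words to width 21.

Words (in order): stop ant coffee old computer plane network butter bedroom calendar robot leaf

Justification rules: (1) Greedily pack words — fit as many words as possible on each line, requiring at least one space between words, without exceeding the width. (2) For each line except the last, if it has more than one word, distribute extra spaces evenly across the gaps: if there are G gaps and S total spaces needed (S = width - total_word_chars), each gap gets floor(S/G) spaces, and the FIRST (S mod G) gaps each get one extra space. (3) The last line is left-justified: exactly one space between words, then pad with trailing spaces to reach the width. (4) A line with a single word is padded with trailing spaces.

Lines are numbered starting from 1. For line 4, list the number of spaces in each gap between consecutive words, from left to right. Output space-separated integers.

Line 1: ['stop', 'ant', 'coffee', 'old'] (min_width=19, slack=2)
Line 2: ['computer', 'plane'] (min_width=14, slack=7)
Line 3: ['network', 'butter'] (min_width=14, slack=7)
Line 4: ['bedroom', 'calendar'] (min_width=16, slack=5)
Line 5: ['robot', 'leaf'] (min_width=10, slack=11)

Answer: 6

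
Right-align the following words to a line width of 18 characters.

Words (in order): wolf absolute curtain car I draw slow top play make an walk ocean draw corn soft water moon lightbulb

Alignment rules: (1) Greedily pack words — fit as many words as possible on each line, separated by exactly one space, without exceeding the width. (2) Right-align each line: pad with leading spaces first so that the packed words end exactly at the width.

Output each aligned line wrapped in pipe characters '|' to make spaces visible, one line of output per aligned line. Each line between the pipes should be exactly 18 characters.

Answer: |     wolf absolute|
|curtain car I draw|
|slow top play make|
|an walk ocean draw|
|   corn soft water|
|    moon lightbulb|

Derivation:
Line 1: ['wolf', 'absolute'] (min_width=13, slack=5)
Line 2: ['curtain', 'car', 'I', 'draw'] (min_width=18, slack=0)
Line 3: ['slow', 'top', 'play', 'make'] (min_width=18, slack=0)
Line 4: ['an', 'walk', 'ocean', 'draw'] (min_width=18, slack=0)
Line 5: ['corn', 'soft', 'water'] (min_width=15, slack=3)
Line 6: ['moon', 'lightbulb'] (min_width=14, slack=4)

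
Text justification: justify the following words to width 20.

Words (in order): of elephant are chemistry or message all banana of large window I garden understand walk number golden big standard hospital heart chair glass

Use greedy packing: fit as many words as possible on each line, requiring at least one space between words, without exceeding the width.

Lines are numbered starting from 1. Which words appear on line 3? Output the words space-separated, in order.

Answer: all banana of large

Derivation:
Line 1: ['of', 'elephant', 'are'] (min_width=15, slack=5)
Line 2: ['chemistry', 'or', 'message'] (min_width=20, slack=0)
Line 3: ['all', 'banana', 'of', 'large'] (min_width=19, slack=1)
Line 4: ['window', 'I', 'garden'] (min_width=15, slack=5)
Line 5: ['understand', 'walk'] (min_width=15, slack=5)
Line 6: ['number', 'golden', 'big'] (min_width=17, slack=3)
Line 7: ['standard', 'hospital'] (min_width=17, slack=3)
Line 8: ['heart', 'chair', 'glass'] (min_width=17, slack=3)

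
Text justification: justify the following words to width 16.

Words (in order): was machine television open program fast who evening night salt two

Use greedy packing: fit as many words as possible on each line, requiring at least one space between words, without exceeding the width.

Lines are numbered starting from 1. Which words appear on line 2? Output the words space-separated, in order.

Line 1: ['was', 'machine'] (min_width=11, slack=5)
Line 2: ['television', 'open'] (min_width=15, slack=1)
Line 3: ['program', 'fast', 'who'] (min_width=16, slack=0)
Line 4: ['evening', 'night'] (min_width=13, slack=3)
Line 5: ['salt', 'two'] (min_width=8, slack=8)

Answer: television open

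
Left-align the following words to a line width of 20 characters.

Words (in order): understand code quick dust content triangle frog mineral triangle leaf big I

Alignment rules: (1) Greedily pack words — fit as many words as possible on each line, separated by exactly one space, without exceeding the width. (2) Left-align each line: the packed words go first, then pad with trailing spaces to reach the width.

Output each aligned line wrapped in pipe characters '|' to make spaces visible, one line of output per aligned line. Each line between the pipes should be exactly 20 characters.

Line 1: ['understand', 'code'] (min_width=15, slack=5)
Line 2: ['quick', 'dust', 'content'] (min_width=18, slack=2)
Line 3: ['triangle', 'frog'] (min_width=13, slack=7)
Line 4: ['mineral', 'triangle'] (min_width=16, slack=4)
Line 5: ['leaf', 'big', 'I'] (min_width=10, slack=10)

Answer: |understand code     |
|quick dust content  |
|triangle frog       |
|mineral triangle    |
|leaf big I          |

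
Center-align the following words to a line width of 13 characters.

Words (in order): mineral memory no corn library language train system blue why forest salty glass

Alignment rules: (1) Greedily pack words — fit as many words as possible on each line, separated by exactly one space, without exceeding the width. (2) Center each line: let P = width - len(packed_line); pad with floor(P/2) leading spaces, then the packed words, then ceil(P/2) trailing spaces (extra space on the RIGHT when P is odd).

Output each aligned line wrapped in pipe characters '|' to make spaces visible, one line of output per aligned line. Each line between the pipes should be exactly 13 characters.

Answer: |   mineral   |
|  memory no  |
|corn library |
|  language   |
|train system |
|  blue why   |
|forest salty |
|    glass    |

Derivation:
Line 1: ['mineral'] (min_width=7, slack=6)
Line 2: ['memory', 'no'] (min_width=9, slack=4)
Line 3: ['corn', 'library'] (min_width=12, slack=1)
Line 4: ['language'] (min_width=8, slack=5)
Line 5: ['train', 'system'] (min_width=12, slack=1)
Line 6: ['blue', 'why'] (min_width=8, slack=5)
Line 7: ['forest', 'salty'] (min_width=12, slack=1)
Line 8: ['glass'] (min_width=5, slack=8)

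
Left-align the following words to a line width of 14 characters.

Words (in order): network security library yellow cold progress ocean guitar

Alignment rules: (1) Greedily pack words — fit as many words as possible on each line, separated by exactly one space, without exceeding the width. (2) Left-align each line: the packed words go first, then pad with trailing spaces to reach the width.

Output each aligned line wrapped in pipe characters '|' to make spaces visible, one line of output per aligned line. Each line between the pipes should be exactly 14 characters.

Answer: |network       |
|security      |
|library yellow|
|cold progress |
|ocean guitar  |

Derivation:
Line 1: ['network'] (min_width=7, slack=7)
Line 2: ['security'] (min_width=8, slack=6)
Line 3: ['library', 'yellow'] (min_width=14, slack=0)
Line 4: ['cold', 'progress'] (min_width=13, slack=1)
Line 5: ['ocean', 'guitar'] (min_width=12, slack=2)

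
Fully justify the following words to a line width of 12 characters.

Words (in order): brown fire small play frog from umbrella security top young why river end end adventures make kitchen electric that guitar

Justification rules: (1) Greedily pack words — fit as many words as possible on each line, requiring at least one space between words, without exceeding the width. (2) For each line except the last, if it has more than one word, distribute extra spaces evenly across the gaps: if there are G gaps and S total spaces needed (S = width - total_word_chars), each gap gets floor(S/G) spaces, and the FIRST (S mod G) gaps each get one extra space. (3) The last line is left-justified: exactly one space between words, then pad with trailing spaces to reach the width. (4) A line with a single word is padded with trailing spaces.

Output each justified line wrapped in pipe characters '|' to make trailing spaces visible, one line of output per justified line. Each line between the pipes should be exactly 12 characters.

Answer: |brown   fire|
|small   play|
|frog    from|
|umbrella    |
|security top|
|young    why|
|river    end|
|end         |
|adventures  |
|make kitchen|
|electric    |
|that guitar |

Derivation:
Line 1: ['brown', 'fire'] (min_width=10, slack=2)
Line 2: ['small', 'play'] (min_width=10, slack=2)
Line 3: ['frog', 'from'] (min_width=9, slack=3)
Line 4: ['umbrella'] (min_width=8, slack=4)
Line 5: ['security', 'top'] (min_width=12, slack=0)
Line 6: ['young', 'why'] (min_width=9, slack=3)
Line 7: ['river', 'end'] (min_width=9, slack=3)
Line 8: ['end'] (min_width=3, slack=9)
Line 9: ['adventures'] (min_width=10, slack=2)
Line 10: ['make', 'kitchen'] (min_width=12, slack=0)
Line 11: ['electric'] (min_width=8, slack=4)
Line 12: ['that', 'guitar'] (min_width=11, slack=1)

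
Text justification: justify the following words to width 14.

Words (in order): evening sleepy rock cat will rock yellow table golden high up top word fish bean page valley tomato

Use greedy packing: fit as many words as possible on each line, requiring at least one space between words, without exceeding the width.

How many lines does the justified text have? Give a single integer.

Answer: 8

Derivation:
Line 1: ['evening', 'sleepy'] (min_width=14, slack=0)
Line 2: ['rock', 'cat', 'will'] (min_width=13, slack=1)
Line 3: ['rock', 'yellow'] (min_width=11, slack=3)
Line 4: ['table', 'golden'] (min_width=12, slack=2)
Line 5: ['high', 'up', 'top'] (min_width=11, slack=3)
Line 6: ['word', 'fish', 'bean'] (min_width=14, slack=0)
Line 7: ['page', 'valley'] (min_width=11, slack=3)
Line 8: ['tomato'] (min_width=6, slack=8)
Total lines: 8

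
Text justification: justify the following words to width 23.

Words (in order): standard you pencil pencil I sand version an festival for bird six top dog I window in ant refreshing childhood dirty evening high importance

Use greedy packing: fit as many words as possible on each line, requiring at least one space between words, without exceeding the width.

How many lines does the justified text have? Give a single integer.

Line 1: ['standard', 'you', 'pencil'] (min_width=19, slack=4)
Line 2: ['pencil', 'I', 'sand', 'version'] (min_width=21, slack=2)
Line 3: ['an', 'festival', 'for', 'bird'] (min_width=20, slack=3)
Line 4: ['six', 'top', 'dog', 'I', 'window', 'in'] (min_width=23, slack=0)
Line 5: ['ant', 'refreshing'] (min_width=14, slack=9)
Line 6: ['childhood', 'dirty', 'evening'] (min_width=23, slack=0)
Line 7: ['high', 'importance'] (min_width=15, slack=8)
Total lines: 7

Answer: 7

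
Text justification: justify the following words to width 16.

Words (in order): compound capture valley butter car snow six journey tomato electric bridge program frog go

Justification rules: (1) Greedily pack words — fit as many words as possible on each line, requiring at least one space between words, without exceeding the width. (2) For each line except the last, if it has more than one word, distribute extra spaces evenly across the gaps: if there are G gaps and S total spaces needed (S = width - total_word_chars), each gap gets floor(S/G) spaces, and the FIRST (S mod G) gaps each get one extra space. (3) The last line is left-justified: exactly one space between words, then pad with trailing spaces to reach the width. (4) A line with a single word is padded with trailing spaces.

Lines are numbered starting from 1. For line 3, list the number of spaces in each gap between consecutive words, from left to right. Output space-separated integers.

Answer: 3 3

Derivation:
Line 1: ['compound', 'capture'] (min_width=16, slack=0)
Line 2: ['valley', 'butter'] (min_width=13, slack=3)
Line 3: ['car', 'snow', 'six'] (min_width=12, slack=4)
Line 4: ['journey', 'tomato'] (min_width=14, slack=2)
Line 5: ['electric', 'bridge'] (min_width=15, slack=1)
Line 6: ['program', 'frog', 'go'] (min_width=15, slack=1)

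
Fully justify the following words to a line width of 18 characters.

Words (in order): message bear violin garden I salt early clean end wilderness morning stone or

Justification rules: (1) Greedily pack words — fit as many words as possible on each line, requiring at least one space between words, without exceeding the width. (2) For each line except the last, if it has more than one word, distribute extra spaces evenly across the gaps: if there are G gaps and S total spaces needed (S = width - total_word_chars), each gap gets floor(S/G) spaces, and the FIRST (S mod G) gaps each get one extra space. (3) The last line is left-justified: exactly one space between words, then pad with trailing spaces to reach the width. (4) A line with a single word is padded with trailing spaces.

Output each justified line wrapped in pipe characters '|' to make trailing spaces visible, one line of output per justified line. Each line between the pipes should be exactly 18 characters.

Answer: |message       bear|
|violin   garden  I|
|salt  early  clean|
|end     wilderness|
|morning stone or  |

Derivation:
Line 1: ['message', 'bear'] (min_width=12, slack=6)
Line 2: ['violin', 'garden', 'I'] (min_width=15, slack=3)
Line 3: ['salt', 'early', 'clean'] (min_width=16, slack=2)
Line 4: ['end', 'wilderness'] (min_width=14, slack=4)
Line 5: ['morning', 'stone', 'or'] (min_width=16, slack=2)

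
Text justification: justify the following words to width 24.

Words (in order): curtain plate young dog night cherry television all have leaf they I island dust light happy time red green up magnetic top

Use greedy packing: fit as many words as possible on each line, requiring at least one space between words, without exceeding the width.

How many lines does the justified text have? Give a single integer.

Line 1: ['curtain', 'plate', 'young', 'dog'] (min_width=23, slack=1)
Line 2: ['night', 'cherry', 'television'] (min_width=23, slack=1)
Line 3: ['all', 'have', 'leaf', 'they', 'I'] (min_width=20, slack=4)
Line 4: ['island', 'dust', 'light', 'happy'] (min_width=23, slack=1)
Line 5: ['time', 'red', 'green', 'up'] (min_width=17, slack=7)
Line 6: ['magnetic', 'top'] (min_width=12, slack=12)
Total lines: 6

Answer: 6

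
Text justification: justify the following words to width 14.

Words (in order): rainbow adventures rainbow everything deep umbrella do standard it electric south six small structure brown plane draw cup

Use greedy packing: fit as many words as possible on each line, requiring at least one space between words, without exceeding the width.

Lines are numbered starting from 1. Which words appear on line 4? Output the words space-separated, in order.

Line 1: ['rainbow'] (min_width=7, slack=7)
Line 2: ['adventures'] (min_width=10, slack=4)
Line 3: ['rainbow'] (min_width=7, slack=7)
Line 4: ['everything'] (min_width=10, slack=4)
Line 5: ['deep', 'umbrella'] (min_width=13, slack=1)
Line 6: ['do', 'standard', 'it'] (min_width=14, slack=0)
Line 7: ['electric', 'south'] (min_width=14, slack=0)
Line 8: ['six', 'small'] (min_width=9, slack=5)
Line 9: ['structure'] (min_width=9, slack=5)
Line 10: ['brown', 'plane'] (min_width=11, slack=3)
Line 11: ['draw', 'cup'] (min_width=8, slack=6)

Answer: everything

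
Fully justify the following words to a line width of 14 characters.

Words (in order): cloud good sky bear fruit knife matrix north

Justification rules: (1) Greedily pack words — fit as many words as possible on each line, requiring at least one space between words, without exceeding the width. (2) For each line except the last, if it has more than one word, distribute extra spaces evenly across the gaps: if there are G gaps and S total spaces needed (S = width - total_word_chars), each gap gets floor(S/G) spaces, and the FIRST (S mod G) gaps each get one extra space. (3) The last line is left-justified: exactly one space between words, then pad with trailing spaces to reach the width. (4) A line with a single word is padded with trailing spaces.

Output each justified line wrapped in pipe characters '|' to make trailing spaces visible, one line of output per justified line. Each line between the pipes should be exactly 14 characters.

Line 1: ['cloud', 'good', 'sky'] (min_width=14, slack=0)
Line 2: ['bear', 'fruit'] (min_width=10, slack=4)
Line 3: ['knife', 'matrix'] (min_width=12, slack=2)
Line 4: ['north'] (min_width=5, slack=9)

Answer: |cloud good sky|
|bear     fruit|
|knife   matrix|
|north         |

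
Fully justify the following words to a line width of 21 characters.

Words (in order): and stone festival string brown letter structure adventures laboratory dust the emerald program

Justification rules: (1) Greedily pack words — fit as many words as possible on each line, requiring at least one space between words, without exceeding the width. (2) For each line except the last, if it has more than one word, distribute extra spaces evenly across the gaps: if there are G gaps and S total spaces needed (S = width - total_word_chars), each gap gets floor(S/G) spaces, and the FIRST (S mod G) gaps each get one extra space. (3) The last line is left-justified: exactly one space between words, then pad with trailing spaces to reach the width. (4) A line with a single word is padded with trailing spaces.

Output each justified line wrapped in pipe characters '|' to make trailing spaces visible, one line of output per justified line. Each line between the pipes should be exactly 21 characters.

Answer: |and   stone  festival|
|string  brown  letter|
|structure  adventures|
|laboratory  dust  the|
|emerald program      |

Derivation:
Line 1: ['and', 'stone', 'festival'] (min_width=18, slack=3)
Line 2: ['string', 'brown', 'letter'] (min_width=19, slack=2)
Line 3: ['structure', 'adventures'] (min_width=20, slack=1)
Line 4: ['laboratory', 'dust', 'the'] (min_width=19, slack=2)
Line 5: ['emerald', 'program'] (min_width=15, slack=6)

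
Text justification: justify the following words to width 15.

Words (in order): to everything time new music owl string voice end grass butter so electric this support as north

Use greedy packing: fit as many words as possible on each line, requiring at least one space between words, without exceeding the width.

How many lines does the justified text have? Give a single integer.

Line 1: ['to', 'everything'] (min_width=13, slack=2)
Line 2: ['time', 'new', 'music'] (min_width=14, slack=1)
Line 3: ['owl', 'string'] (min_width=10, slack=5)
Line 4: ['voice', 'end', 'grass'] (min_width=15, slack=0)
Line 5: ['butter', 'so'] (min_width=9, slack=6)
Line 6: ['electric', 'this'] (min_width=13, slack=2)
Line 7: ['support', 'as'] (min_width=10, slack=5)
Line 8: ['north'] (min_width=5, slack=10)
Total lines: 8

Answer: 8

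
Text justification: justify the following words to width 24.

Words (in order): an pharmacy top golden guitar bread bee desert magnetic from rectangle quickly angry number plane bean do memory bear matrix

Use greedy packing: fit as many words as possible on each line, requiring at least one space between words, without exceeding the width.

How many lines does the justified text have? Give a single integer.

Answer: 6

Derivation:
Line 1: ['an', 'pharmacy', 'top', 'golden'] (min_width=22, slack=2)
Line 2: ['guitar', 'bread', 'bee', 'desert'] (min_width=23, slack=1)
Line 3: ['magnetic', 'from', 'rectangle'] (min_width=23, slack=1)
Line 4: ['quickly', 'angry', 'number'] (min_width=20, slack=4)
Line 5: ['plane', 'bean', 'do', 'memory'] (min_width=20, slack=4)
Line 6: ['bear', 'matrix'] (min_width=11, slack=13)
Total lines: 6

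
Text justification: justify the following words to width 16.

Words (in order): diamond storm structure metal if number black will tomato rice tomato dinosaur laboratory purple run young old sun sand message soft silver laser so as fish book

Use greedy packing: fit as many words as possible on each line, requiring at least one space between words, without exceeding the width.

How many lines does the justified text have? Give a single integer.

Answer: 11

Derivation:
Line 1: ['diamond', 'storm'] (min_width=13, slack=3)
Line 2: ['structure', 'metal'] (min_width=15, slack=1)
Line 3: ['if', 'number', 'black'] (min_width=15, slack=1)
Line 4: ['will', 'tomato', 'rice'] (min_width=16, slack=0)
Line 5: ['tomato', 'dinosaur'] (min_width=15, slack=1)
Line 6: ['laboratory'] (min_width=10, slack=6)
Line 7: ['purple', 'run', 'young'] (min_width=16, slack=0)
Line 8: ['old', 'sun', 'sand'] (min_width=12, slack=4)
Line 9: ['message', 'soft'] (min_width=12, slack=4)
Line 10: ['silver', 'laser', 'so'] (min_width=15, slack=1)
Line 11: ['as', 'fish', 'book'] (min_width=12, slack=4)
Total lines: 11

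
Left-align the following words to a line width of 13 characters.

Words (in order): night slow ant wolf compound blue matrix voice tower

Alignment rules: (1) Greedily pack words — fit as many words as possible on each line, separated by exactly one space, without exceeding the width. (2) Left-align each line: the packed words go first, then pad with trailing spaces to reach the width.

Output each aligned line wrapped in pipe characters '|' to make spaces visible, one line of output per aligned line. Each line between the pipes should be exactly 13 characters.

Line 1: ['night', 'slow'] (min_width=10, slack=3)
Line 2: ['ant', 'wolf'] (min_width=8, slack=5)
Line 3: ['compound', 'blue'] (min_width=13, slack=0)
Line 4: ['matrix', 'voice'] (min_width=12, slack=1)
Line 5: ['tower'] (min_width=5, slack=8)

Answer: |night slow   |
|ant wolf     |
|compound blue|
|matrix voice |
|tower        |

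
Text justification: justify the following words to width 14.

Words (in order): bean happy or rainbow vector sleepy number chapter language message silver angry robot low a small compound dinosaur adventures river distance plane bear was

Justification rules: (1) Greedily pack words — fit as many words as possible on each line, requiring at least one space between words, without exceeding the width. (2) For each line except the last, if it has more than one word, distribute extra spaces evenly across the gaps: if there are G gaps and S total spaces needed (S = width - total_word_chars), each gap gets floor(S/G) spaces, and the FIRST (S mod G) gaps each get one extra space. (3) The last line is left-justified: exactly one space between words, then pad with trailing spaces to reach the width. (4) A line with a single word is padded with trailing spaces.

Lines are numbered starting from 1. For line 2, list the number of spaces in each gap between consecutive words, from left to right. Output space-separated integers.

Answer: 1

Derivation:
Line 1: ['bean', 'happy', 'or'] (min_width=13, slack=1)
Line 2: ['rainbow', 'vector'] (min_width=14, slack=0)
Line 3: ['sleepy', 'number'] (min_width=13, slack=1)
Line 4: ['chapter'] (min_width=7, slack=7)
Line 5: ['language'] (min_width=8, slack=6)
Line 6: ['message', 'silver'] (min_width=14, slack=0)
Line 7: ['angry', 'robot'] (min_width=11, slack=3)
Line 8: ['low', 'a', 'small'] (min_width=11, slack=3)
Line 9: ['compound'] (min_width=8, slack=6)
Line 10: ['dinosaur'] (min_width=8, slack=6)
Line 11: ['adventures'] (min_width=10, slack=4)
Line 12: ['river', 'distance'] (min_width=14, slack=0)
Line 13: ['plane', 'bear', 'was'] (min_width=14, slack=0)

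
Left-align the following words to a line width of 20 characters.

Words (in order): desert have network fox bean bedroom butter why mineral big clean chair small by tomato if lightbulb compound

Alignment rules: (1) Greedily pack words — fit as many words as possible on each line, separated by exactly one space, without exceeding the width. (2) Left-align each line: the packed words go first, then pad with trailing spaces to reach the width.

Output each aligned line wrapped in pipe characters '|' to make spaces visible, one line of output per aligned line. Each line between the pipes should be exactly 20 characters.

Line 1: ['desert', 'have', 'network'] (min_width=19, slack=1)
Line 2: ['fox', 'bean', 'bedroom'] (min_width=16, slack=4)
Line 3: ['butter', 'why', 'mineral'] (min_width=18, slack=2)
Line 4: ['big', 'clean', 'chair'] (min_width=15, slack=5)
Line 5: ['small', 'by', 'tomato', 'if'] (min_width=18, slack=2)
Line 6: ['lightbulb', 'compound'] (min_width=18, slack=2)

Answer: |desert have network |
|fox bean bedroom    |
|butter why mineral  |
|big clean chair     |
|small by tomato if  |
|lightbulb compound  |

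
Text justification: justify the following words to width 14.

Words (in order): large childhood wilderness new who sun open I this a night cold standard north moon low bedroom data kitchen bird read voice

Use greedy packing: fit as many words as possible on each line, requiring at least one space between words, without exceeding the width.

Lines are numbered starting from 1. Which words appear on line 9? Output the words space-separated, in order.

Line 1: ['large'] (min_width=5, slack=9)
Line 2: ['childhood'] (min_width=9, slack=5)
Line 3: ['wilderness', 'new'] (min_width=14, slack=0)
Line 4: ['who', 'sun', 'open', 'I'] (min_width=14, slack=0)
Line 5: ['this', 'a', 'night'] (min_width=12, slack=2)
Line 6: ['cold', 'standard'] (min_width=13, slack=1)
Line 7: ['north', 'moon', 'low'] (min_width=14, slack=0)
Line 8: ['bedroom', 'data'] (min_width=12, slack=2)
Line 9: ['kitchen', 'bird'] (min_width=12, slack=2)
Line 10: ['read', 'voice'] (min_width=10, slack=4)

Answer: kitchen bird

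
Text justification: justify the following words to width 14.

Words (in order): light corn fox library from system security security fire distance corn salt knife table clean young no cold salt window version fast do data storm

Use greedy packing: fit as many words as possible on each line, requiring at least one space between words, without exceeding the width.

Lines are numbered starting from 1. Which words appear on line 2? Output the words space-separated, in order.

Line 1: ['light', 'corn', 'fox'] (min_width=14, slack=0)
Line 2: ['library', 'from'] (min_width=12, slack=2)
Line 3: ['system'] (min_width=6, slack=8)
Line 4: ['security'] (min_width=8, slack=6)
Line 5: ['security', 'fire'] (min_width=13, slack=1)
Line 6: ['distance', 'corn'] (min_width=13, slack=1)
Line 7: ['salt', 'knife'] (min_width=10, slack=4)
Line 8: ['table', 'clean'] (min_width=11, slack=3)
Line 9: ['young', 'no', 'cold'] (min_width=13, slack=1)
Line 10: ['salt', 'window'] (min_width=11, slack=3)
Line 11: ['version', 'fast'] (min_width=12, slack=2)
Line 12: ['do', 'data', 'storm'] (min_width=13, slack=1)

Answer: library from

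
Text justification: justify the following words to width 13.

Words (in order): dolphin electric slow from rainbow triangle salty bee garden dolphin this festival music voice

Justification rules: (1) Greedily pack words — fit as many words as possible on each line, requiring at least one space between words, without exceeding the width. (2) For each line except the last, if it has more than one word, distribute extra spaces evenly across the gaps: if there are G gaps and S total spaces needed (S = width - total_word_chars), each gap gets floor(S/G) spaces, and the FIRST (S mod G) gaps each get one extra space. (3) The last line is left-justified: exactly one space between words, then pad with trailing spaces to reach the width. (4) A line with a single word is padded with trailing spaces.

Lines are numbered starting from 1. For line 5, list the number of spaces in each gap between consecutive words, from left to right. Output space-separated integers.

Line 1: ['dolphin'] (min_width=7, slack=6)
Line 2: ['electric', 'slow'] (min_width=13, slack=0)
Line 3: ['from', 'rainbow'] (min_width=12, slack=1)
Line 4: ['triangle'] (min_width=8, slack=5)
Line 5: ['salty', 'bee'] (min_width=9, slack=4)
Line 6: ['garden'] (min_width=6, slack=7)
Line 7: ['dolphin', 'this'] (min_width=12, slack=1)
Line 8: ['festival'] (min_width=8, slack=5)
Line 9: ['music', 'voice'] (min_width=11, slack=2)

Answer: 5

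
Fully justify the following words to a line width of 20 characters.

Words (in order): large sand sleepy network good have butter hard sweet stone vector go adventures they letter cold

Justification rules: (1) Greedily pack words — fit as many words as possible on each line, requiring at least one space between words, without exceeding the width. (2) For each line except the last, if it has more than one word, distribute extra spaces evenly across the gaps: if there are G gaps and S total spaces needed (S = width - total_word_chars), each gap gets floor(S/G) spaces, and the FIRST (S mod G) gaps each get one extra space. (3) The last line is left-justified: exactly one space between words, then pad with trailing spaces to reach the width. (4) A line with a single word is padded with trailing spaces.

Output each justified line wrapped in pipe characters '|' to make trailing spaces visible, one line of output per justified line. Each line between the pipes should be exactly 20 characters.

Line 1: ['large', 'sand', 'sleepy'] (min_width=17, slack=3)
Line 2: ['network', 'good', 'have'] (min_width=17, slack=3)
Line 3: ['butter', 'hard', 'sweet'] (min_width=17, slack=3)
Line 4: ['stone', 'vector', 'go'] (min_width=15, slack=5)
Line 5: ['adventures', 'they'] (min_width=15, slack=5)
Line 6: ['letter', 'cold'] (min_width=11, slack=9)

Answer: |large   sand  sleepy|
|network   good  have|
|butter   hard  sweet|
|stone    vector   go|
|adventures      they|
|letter cold         |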